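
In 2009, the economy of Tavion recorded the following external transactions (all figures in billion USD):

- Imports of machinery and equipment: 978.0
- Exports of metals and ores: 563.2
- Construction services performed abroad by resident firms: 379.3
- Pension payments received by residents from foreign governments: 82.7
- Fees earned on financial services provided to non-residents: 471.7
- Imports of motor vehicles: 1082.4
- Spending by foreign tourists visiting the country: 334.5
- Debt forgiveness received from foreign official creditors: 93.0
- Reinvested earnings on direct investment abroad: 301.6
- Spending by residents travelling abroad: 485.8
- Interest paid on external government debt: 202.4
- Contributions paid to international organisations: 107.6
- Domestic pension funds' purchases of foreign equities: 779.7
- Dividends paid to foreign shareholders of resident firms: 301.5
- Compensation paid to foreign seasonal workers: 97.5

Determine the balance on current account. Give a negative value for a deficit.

-1122.2

Goods: -1082.4 - 978.0 + 563.2 = -1497.2
Services: 379.3 - 485.8 + 334.5 + 471.7 = 699.7
Primary income: -301.5 - 202.4 + 301.6 - 97.5 = -299.8
Secondary income: -107.6 + 82.7 = -24.9
Current account = (-1497.2) + 699.7 + (-299.8) + (-24.9) = -1122.2
(Excluded from the current account — capital account: debt forgiveness received from foreign official creditors 93.0; financial account: domestic pension funds' purchases of foreign equities 779.7.)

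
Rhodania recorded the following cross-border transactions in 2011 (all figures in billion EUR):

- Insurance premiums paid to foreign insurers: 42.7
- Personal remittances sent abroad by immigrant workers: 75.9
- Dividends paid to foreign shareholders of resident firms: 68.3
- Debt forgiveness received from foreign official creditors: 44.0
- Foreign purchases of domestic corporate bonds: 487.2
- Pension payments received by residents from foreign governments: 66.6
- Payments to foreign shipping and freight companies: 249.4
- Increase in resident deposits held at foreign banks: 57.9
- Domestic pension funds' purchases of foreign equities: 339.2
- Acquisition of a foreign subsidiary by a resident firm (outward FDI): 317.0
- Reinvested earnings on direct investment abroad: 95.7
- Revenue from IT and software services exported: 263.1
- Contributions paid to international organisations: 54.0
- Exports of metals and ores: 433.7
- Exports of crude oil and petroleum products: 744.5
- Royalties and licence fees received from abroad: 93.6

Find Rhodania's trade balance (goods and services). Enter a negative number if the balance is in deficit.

Goods: 433.7 + 744.5 = 1178.2
Services: 93.6 - 249.4 - 42.7 + 263.1 = 64.6
Trade balance = 1178.2 + 64.6 = 1242.8
(Excluded from the trade balance — secondary income: personal remittances sent abroad by immigrant workers 75.9, pension payments received by residents from foreign governments 66.6, contributions paid to international organisations 54.0; primary income: dividends paid to foreign shareholders of resident firms 68.3, reinvested earnings on direct investment abroad 95.7; capital account: debt forgiveness received from foreign official creditors 44.0; financial account: foreign purchases of domestic corporate bonds 487.2, increase in resident deposits held at foreign banks 57.9, domestic pension funds' purchases of foreign equities 339.2, acquisition of a foreign subsidiary by a resident firm (outward FDI) 317.0.)

1242.8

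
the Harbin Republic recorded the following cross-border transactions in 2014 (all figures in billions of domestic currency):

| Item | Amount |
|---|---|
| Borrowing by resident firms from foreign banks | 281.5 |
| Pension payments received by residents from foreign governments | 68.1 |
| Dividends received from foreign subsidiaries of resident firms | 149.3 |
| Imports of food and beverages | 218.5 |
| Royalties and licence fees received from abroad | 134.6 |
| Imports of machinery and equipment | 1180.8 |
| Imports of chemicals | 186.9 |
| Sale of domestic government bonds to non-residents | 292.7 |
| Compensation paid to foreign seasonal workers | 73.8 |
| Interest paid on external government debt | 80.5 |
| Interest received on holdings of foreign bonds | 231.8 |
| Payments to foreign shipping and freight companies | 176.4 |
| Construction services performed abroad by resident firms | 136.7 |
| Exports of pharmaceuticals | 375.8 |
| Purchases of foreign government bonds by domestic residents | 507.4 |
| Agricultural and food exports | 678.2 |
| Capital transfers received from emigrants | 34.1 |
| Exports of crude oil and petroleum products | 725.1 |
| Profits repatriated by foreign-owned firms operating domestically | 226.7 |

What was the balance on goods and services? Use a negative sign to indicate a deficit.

287.8

Goods: -186.9 + 375.8 + 678.2 - 1180.8 + 725.1 - 218.5 = 192.9
Services: 136.7 + 134.6 - 176.4 = 94.9
Trade balance = 192.9 + 94.9 = 287.8
(Excluded from the trade balance — financial account: borrowing by resident firms from foreign banks 281.5, sale of domestic government bonds to non-residents 292.7, purchases of foreign government bonds by domestic residents 507.4; secondary income: pension payments received by residents from foreign governments 68.1; primary income: dividends received from foreign subsidiaries of resident firms 149.3, compensation paid to foreign seasonal workers 73.8, interest paid on external government debt 80.5, interest received on holdings of foreign bonds 231.8, profits repatriated by foreign-owned firms operating domestically 226.7; capital account: capital transfers received from emigrants 34.1.)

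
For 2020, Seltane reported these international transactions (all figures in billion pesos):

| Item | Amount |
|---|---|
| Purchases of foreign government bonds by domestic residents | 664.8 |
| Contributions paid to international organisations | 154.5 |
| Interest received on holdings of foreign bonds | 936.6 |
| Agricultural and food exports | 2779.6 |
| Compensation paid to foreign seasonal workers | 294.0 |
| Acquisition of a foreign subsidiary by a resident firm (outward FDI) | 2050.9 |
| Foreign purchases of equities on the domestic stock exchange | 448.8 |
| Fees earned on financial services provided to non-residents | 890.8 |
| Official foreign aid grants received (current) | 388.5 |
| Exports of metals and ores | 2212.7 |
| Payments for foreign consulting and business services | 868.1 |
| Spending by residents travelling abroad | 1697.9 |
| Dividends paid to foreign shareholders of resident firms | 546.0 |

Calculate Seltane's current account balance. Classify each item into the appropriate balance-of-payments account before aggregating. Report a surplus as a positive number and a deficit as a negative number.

3647.7

Goods: 2212.7 + 2779.6 = 4992.3
Services: 890.8 - 868.1 - 1697.9 = -1675.2
Primary income: 936.6 - 546.0 - 294.0 = 96.6
Secondary income: 388.5 - 154.5 = 234.0
Current account = 4992.3 + (-1675.2) + 96.6 + 234.0 = 3647.7
(Excluded from the current account — financial account: purchases of foreign government bonds by domestic residents 664.8, acquisition of a foreign subsidiary by a resident firm (outward FDI) 2050.9, foreign purchases of equities on the domestic stock exchange 448.8.)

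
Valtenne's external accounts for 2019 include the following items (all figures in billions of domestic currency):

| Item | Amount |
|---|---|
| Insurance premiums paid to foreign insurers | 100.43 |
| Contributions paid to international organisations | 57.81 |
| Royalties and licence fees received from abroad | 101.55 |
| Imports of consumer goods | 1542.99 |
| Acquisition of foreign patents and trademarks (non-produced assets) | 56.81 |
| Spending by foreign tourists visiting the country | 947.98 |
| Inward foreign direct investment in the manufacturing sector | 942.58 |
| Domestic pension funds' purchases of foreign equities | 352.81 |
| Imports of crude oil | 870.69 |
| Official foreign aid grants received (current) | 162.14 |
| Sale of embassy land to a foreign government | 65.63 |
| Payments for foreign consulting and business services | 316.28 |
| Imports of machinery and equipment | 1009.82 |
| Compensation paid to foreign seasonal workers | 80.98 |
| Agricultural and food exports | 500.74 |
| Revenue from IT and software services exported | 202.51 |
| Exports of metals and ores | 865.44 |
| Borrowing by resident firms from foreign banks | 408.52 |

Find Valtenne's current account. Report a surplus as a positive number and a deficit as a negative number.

Goods: -870.69 - 1009.82 - 1542.99 + 865.44 + 500.74 = -2057.32
Services: -100.43 + 202.51 + 101.55 - 316.28 + 947.98 = 835.33
Primary income: -80.98
Secondary income: -57.81 + 162.14 = 104.33
Current account = (-2057.32) + 835.33 + (-80.98) + 104.33 = -1198.64
(Excluded from the current account — capital account: acquisition of foreign patents and trademarks (non-produced assets) 56.81, sale of embassy land to a foreign government 65.63; financial account: inward foreign direct investment in the manufacturing sector 942.58, domestic pension funds' purchases of foreign equities 352.81, borrowing by resident firms from foreign banks 408.52.)

-1198.64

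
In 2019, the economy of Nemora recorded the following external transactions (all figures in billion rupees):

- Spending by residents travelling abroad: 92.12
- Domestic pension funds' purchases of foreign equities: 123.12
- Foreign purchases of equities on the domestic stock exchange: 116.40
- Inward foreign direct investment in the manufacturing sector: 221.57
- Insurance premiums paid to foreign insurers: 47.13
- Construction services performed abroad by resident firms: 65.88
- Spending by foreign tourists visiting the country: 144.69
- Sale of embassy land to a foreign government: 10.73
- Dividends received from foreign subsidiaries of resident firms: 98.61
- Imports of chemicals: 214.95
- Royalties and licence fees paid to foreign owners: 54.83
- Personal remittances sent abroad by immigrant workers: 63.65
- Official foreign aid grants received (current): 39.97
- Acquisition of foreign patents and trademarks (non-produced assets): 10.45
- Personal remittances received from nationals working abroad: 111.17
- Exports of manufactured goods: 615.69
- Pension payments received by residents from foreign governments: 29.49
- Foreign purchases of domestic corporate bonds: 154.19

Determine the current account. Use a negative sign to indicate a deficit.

Goods: 615.69 - 214.95 = 400.74
Services: -47.13 + 65.88 - 92.12 - 54.83 + 144.69 = 16.49
Primary income: 98.61
Secondary income: 29.49 + 111.17 - 63.65 + 39.97 = 116.98
Current account = 400.74 + 16.49 + 98.61 + 116.98 = 632.82
(Excluded from the current account — financial account: domestic pension funds' purchases of foreign equities 123.12, foreign purchases of equities on the domestic stock exchange 116.40, inward foreign direct investment in the manufacturing sector 221.57, foreign purchases of domestic corporate bonds 154.19; capital account: sale of embassy land to a foreign government 10.73, acquisition of foreign patents and trademarks (non-produced assets) 10.45.)

632.82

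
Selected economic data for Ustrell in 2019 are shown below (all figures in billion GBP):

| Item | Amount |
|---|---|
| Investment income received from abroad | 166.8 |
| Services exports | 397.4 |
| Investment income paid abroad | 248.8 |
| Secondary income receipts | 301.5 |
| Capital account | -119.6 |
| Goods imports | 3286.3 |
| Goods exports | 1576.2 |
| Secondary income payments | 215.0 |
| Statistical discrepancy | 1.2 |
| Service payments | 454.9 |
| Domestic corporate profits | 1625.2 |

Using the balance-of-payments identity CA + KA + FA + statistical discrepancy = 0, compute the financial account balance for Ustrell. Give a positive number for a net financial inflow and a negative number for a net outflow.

1881.5

Goods balance = 1576.2 - 3286.3 = -1710.1
Services balance = 397.4 - 454.9 = -57.5
Trade balance (goods + services) = -1710.1 + (-57.5) = -1767.6
Net primary income = 166.8 - 248.8 = -82.0
Net secondary income = 301.5 - 215.0 = 86.5
Current account = -1767.6 + (-82.0) + 86.5 = -1763.1
Financial account = -(-1763.1 + (-119.6) + 1.2) = 1881.5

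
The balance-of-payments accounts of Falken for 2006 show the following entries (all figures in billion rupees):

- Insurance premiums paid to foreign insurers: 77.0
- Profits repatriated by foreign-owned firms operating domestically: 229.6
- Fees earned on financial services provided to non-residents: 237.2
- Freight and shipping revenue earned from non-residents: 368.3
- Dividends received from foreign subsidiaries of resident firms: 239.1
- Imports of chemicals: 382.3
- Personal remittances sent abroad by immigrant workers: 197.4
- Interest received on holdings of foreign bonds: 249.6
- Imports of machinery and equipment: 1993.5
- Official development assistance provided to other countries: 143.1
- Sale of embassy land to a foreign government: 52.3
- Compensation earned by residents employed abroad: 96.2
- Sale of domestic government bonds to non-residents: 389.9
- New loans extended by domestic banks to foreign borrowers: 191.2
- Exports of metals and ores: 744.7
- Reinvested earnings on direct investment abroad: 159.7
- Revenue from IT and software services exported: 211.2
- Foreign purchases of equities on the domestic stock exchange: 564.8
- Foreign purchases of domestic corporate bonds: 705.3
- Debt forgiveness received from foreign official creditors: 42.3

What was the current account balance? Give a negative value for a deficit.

-716.9

Goods: -382.3 + 744.7 - 1993.5 = -1631.1
Services: 237.2 + 368.3 - 77.0 + 211.2 = 739.7
Primary income: 96.2 - 229.6 + 239.1 + 159.7 + 249.6 = 515.0
Secondary income: -143.1 - 197.4 = -340.5
Current account = (-1631.1) + 739.7 + 515.0 + (-340.5) = -716.9
(Excluded from the current account — capital account: sale of embassy land to a foreign government 52.3, debt forgiveness received from foreign official creditors 42.3; financial account: sale of domestic government bonds to non-residents 389.9, new loans extended by domestic banks to foreign borrowers 191.2, foreign purchases of equities on the domestic stock exchange 564.8, foreign purchases of domestic corporate bonds 705.3.)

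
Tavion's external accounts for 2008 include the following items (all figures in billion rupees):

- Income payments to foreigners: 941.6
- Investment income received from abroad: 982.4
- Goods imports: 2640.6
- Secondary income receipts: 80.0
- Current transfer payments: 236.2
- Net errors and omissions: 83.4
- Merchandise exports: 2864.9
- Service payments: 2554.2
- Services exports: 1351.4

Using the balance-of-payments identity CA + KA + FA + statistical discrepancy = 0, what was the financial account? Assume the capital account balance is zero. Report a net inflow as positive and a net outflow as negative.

1010.5

Goods balance = 2864.9 - 2640.6 = 224.3
Services balance = 1351.4 - 2554.2 = -1202.8
Trade balance (goods + services) = 224.3 + (-1202.8) = -978.5
Net primary income = 982.4 - 941.6 = 40.8
Net secondary income = 80.0 - 236.2 = -156.2
Current account = -978.5 + 40.8 + (-156.2) = -1093.9
Financial account = -(-1093.9 + 83.4) = 1010.5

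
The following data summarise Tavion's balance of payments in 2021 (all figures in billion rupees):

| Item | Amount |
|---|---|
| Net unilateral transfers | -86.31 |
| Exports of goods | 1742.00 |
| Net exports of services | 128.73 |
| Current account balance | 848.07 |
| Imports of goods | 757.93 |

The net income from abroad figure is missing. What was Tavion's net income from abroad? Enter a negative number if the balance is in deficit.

-178.42

Current account = goods balance + services balance + net primary income + net secondary income
Sum of the known components = 1026.49
Net income from abroad = CA - (known components) = 848.07 - 1026.49 = -178.42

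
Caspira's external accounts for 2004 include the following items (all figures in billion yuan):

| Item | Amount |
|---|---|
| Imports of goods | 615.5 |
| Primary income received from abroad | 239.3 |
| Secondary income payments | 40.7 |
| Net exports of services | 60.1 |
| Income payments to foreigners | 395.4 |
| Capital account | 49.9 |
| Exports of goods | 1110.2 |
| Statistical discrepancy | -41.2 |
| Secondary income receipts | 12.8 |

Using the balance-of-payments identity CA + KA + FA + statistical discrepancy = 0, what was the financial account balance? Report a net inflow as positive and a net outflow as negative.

-379.5

Goods balance = 1110.2 - 615.5 = 494.7
Services balance = 60.1
Trade balance (goods + services) = 494.7 + 60.1 = 554.8
Net primary income = 239.3 - 395.4 = -156.1
Net secondary income = 12.8 - 40.7 = -27.9
Current account = 554.8 + (-156.1) + (-27.9) = 370.8
Financial account = -(370.8 + 49.9 + (-41.2)) = -379.5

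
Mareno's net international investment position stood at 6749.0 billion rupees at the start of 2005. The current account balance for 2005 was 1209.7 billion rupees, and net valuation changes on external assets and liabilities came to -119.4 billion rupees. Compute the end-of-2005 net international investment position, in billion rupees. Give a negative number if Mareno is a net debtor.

Change in NIIP = current account + net valuation change = 1209.7 + (-119.4) = 1090.3
End-of-year NIIP = 6749.0 + 1090.3 = 7839.3

7839.3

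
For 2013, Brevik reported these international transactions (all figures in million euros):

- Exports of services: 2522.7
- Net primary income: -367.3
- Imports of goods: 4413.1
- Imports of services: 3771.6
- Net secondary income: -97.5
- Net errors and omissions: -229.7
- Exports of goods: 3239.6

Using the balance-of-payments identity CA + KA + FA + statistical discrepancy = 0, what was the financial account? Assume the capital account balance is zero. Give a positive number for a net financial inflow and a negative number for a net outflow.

Goods balance = 3239.6 - 4413.1 = -1173.5
Services balance = 2522.7 - 3771.6 = -1248.9
Trade balance (goods + services) = -1173.5 + (-1248.9) = -2422.4
Net primary income = -367.3
Net secondary income = -97.5
Current account = -2422.4 + (-367.3) + (-97.5) = -2887.2
Financial account = -(-2887.2 + (-229.7)) = 3116.9

3116.9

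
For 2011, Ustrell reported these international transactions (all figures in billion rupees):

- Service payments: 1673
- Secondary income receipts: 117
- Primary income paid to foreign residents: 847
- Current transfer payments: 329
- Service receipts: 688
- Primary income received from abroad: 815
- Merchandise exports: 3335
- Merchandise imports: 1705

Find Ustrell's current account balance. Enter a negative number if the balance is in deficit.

Goods balance = 3335 - 1705 = 1630
Services balance = 688 - 1673 = -985
Trade balance (goods + services) = 1630 + (-985) = 645
Net primary income = 815 - 847 = -32
Net secondary income = 117 - 329 = -212
Current account = 645 + (-32) + (-212) = 401

401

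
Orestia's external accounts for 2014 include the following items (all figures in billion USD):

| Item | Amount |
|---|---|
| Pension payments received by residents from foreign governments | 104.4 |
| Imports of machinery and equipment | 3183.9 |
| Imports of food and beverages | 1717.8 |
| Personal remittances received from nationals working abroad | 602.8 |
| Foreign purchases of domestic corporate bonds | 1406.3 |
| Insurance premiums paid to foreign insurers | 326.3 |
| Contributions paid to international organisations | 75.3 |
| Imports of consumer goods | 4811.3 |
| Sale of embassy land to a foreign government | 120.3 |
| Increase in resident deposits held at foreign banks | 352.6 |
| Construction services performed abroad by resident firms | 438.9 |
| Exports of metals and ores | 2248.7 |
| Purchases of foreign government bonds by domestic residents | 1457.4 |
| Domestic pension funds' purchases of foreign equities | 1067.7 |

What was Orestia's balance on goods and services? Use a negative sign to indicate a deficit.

-7351.7

Goods: -1717.8 + 2248.7 - 3183.9 - 4811.3 = -7464.3
Services: 438.9 - 326.3 = 112.6
Trade balance = -7464.3 + 112.6 = -7351.7
(Excluded from the trade balance — secondary income: pension payments received by residents from foreign governments 104.4, personal remittances received from nationals working abroad 602.8, contributions paid to international organisations 75.3; financial account: foreign purchases of domestic corporate bonds 1406.3, increase in resident deposits held at foreign banks 352.6, purchases of foreign government bonds by domestic residents 1457.4, domestic pension funds' purchases of foreign equities 1067.7; capital account: sale of embassy land to a foreign government 120.3.)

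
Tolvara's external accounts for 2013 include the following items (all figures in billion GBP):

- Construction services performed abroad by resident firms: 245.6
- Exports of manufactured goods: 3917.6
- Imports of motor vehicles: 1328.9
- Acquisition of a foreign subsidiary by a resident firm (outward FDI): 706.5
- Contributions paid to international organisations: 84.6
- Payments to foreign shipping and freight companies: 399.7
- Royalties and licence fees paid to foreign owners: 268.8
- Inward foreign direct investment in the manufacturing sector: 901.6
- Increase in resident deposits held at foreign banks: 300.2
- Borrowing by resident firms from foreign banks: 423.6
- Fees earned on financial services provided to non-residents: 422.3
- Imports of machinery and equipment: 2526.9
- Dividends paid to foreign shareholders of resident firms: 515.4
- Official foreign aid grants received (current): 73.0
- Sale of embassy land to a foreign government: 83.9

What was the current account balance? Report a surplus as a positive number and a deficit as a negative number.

Goods: -1328.9 + 3917.6 - 2526.9 = 61.8
Services: -268.8 + 245.6 + 422.3 - 399.7 = -0.6
Primary income: -515.4
Secondary income: -84.6 + 73.0 = -11.6
Current account = 61.8 + (-0.6) + (-515.4) + (-11.6) = -465.8
(Excluded from the current account — financial account: acquisition of a foreign subsidiary by a resident firm (outward FDI) 706.5, inward foreign direct investment in the manufacturing sector 901.6, increase in resident deposits held at foreign banks 300.2, borrowing by resident firms from foreign banks 423.6; capital account: sale of embassy land to a foreign government 83.9.)

-465.8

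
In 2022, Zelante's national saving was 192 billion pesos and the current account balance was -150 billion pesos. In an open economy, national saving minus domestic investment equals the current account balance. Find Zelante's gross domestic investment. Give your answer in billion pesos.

I = S - CA = 192 - (-150) = 342

342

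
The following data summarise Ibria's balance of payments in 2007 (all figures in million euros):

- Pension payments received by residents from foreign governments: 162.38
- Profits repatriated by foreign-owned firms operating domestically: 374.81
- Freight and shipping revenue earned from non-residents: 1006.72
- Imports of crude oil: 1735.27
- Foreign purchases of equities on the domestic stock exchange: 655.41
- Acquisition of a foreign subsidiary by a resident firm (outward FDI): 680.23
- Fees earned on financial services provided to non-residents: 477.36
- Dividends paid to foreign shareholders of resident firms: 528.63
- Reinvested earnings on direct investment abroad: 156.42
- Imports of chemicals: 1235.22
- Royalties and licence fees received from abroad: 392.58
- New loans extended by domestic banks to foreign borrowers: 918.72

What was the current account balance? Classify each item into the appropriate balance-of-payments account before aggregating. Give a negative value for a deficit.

-1678.47

Goods: -1235.22 - 1735.27 = -2970.49
Services: 392.58 + 1006.72 + 477.36 = 1876.66
Primary income: -528.63 + 156.42 - 374.81 = -747.02
Secondary income: 162.38
Current account = (-2970.49) + 1876.66 + (-747.02) + 162.38 = -1678.47
(Excluded from the current account — financial account: foreign purchases of equities on the domestic stock exchange 655.41, acquisition of a foreign subsidiary by a resident firm (outward FDI) 680.23, new loans extended by domestic banks to foreign borrowers 918.72.)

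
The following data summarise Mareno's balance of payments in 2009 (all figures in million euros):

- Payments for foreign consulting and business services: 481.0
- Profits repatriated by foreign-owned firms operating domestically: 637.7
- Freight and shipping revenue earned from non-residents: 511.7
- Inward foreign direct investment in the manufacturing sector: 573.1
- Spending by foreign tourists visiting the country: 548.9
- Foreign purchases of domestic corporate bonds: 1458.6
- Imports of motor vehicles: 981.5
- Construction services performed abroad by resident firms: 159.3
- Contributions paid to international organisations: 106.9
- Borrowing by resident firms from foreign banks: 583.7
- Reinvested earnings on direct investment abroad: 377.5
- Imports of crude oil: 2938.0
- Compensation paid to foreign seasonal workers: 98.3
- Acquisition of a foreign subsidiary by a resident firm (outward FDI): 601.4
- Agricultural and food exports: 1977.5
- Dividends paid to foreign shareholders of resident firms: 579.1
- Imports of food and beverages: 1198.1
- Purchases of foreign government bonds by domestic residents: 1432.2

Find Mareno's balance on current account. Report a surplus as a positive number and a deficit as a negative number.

-3445.7

Goods: -981.5 - 2938.0 - 1198.1 + 1977.5 = -3140.1
Services: 159.3 + 511.7 - 481.0 + 548.9 = 738.9
Primary income: -637.7 - 98.3 + 377.5 - 579.1 = -937.6
Secondary income: -106.9
Current account = (-3140.1) + 738.9 + (-937.6) + (-106.9) = -3445.7
(Excluded from the current account — financial account: inward foreign direct investment in the manufacturing sector 573.1, foreign purchases of domestic corporate bonds 1458.6, borrowing by resident firms from foreign banks 583.7, acquisition of a foreign subsidiary by a resident firm (outward FDI) 601.4, purchases of foreign government bonds by domestic residents 1432.2.)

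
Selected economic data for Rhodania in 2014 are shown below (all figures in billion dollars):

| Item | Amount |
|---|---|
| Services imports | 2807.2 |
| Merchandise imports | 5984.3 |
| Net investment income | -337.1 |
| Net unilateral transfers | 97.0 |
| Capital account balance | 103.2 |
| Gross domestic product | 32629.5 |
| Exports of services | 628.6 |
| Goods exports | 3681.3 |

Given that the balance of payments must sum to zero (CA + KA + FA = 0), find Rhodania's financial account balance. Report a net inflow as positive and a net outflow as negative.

4618.5

Goods balance = 3681.3 - 5984.3 = -2303.0
Services balance = 628.6 - 2807.2 = -2178.6
Trade balance (goods + services) = -2303.0 + (-2178.6) = -4481.6
Net primary income = -337.1
Net secondary income = 97.0
Current account = -4481.6 + (-337.1) + 97.0 = -4721.7
Financial account = -(-4721.7 + 103.2) = 4618.5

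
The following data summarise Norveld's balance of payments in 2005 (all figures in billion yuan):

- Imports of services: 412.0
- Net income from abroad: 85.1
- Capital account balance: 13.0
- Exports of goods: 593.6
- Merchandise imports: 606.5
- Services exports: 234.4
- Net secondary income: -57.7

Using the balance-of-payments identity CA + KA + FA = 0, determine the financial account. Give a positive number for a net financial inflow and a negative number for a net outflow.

Goods balance = 593.6 - 606.5 = -12.9
Services balance = 234.4 - 412.0 = -177.6
Trade balance (goods + services) = -12.9 + (-177.6) = -190.5
Net primary income = 85.1
Net secondary income = -57.7
Current account = -190.5 + 85.1 + (-57.7) = -163.1
Financial account = -(-163.1 + 13.0) = 150.1

150.1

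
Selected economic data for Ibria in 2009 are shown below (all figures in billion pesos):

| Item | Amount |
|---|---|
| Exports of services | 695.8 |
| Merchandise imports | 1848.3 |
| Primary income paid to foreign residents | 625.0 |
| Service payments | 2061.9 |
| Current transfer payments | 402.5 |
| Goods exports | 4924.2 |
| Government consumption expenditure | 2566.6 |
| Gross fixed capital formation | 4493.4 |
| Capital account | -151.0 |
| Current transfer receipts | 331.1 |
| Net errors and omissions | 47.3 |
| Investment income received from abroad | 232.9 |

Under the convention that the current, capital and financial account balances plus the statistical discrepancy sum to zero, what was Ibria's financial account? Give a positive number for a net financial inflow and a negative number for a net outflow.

Goods balance = 4924.2 - 1848.3 = 3075.9
Services balance = 695.8 - 2061.9 = -1366.1
Trade balance (goods + services) = 3075.9 + (-1366.1) = 1709.8
Net primary income = 232.9 - 625.0 = -392.1
Net secondary income = 331.1 - 402.5 = -71.4
Current account = 1709.8 + (-392.1) + (-71.4) = 1246.3
Financial account = -(1246.3 + (-151.0) + 47.3) = -1142.6

-1142.6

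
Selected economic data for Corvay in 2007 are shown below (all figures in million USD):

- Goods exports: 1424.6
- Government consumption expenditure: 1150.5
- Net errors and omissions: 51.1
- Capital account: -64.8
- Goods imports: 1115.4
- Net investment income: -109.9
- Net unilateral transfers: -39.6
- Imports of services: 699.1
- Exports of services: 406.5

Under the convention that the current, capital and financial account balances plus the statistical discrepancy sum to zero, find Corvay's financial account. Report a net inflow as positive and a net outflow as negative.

Goods balance = 1424.6 - 1115.4 = 309.2
Services balance = 406.5 - 699.1 = -292.6
Trade balance (goods + services) = 309.2 + (-292.6) = 16.6
Net primary income = -109.9
Net secondary income = -39.6
Current account = 16.6 + (-109.9) + (-39.6) = -132.9
Financial account = -(-132.9 + (-64.8) + 51.1) = 146.6

146.6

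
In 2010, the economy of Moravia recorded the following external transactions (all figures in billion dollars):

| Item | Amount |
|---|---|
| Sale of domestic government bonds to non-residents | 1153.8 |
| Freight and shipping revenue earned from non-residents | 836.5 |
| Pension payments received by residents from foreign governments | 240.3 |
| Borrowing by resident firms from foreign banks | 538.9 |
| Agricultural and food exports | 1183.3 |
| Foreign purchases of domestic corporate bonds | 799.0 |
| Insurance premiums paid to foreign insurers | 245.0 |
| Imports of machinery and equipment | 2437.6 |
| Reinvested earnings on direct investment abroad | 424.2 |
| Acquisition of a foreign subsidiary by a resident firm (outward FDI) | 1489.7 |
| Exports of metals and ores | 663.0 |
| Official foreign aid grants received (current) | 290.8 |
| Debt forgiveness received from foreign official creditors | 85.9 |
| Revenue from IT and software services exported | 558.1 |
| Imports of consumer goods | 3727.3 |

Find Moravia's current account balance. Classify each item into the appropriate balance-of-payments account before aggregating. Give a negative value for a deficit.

-2213.7

Goods: -3727.3 + 663.0 + 1183.3 - 2437.6 = -4318.6
Services: -245.0 + 836.5 + 558.1 = 1149.6
Primary income: 424.2
Secondary income: 240.3 + 290.8 = 531.1
Current account = (-4318.6) + 1149.6 + 424.2 + 531.1 = -2213.7
(Excluded from the current account — financial account: sale of domestic government bonds to non-residents 1153.8, borrowing by resident firms from foreign banks 538.9, foreign purchases of domestic corporate bonds 799.0, acquisition of a foreign subsidiary by a resident firm (outward FDI) 1489.7; capital account: debt forgiveness received from foreign official creditors 85.9.)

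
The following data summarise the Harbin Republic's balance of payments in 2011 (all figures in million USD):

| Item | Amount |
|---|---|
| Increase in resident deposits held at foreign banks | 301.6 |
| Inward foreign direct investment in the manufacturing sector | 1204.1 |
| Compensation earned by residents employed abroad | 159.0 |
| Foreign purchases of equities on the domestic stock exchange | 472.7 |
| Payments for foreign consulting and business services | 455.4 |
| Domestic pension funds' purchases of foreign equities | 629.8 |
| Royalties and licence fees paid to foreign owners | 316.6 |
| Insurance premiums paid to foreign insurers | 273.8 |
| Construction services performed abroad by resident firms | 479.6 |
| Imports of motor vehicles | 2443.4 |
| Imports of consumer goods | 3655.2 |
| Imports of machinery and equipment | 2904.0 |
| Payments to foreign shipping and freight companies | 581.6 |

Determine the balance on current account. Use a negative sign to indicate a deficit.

-9991.4

Goods: -3655.2 - 2904.0 - 2443.4 = -9002.6
Services: -273.8 - 316.6 + 479.6 - 581.6 - 455.4 = -1147.8
Primary income: 159.0
Current account = (-9002.6) + (-1147.8) + 159.0 = -9991.4
(Excluded from the current account — financial account: increase in resident deposits held at foreign banks 301.6, inward foreign direct investment in the manufacturing sector 1204.1, foreign purchases of equities on the domestic stock exchange 472.7, domestic pension funds' purchases of foreign equities 629.8.)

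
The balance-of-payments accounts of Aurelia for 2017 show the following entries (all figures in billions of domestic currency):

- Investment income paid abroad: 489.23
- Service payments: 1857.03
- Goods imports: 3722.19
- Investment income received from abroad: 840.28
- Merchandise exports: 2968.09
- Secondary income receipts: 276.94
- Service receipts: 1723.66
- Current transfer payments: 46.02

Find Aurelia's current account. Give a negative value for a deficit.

Goods balance = 2968.09 - 3722.19 = -754.10
Services balance = 1723.66 - 1857.03 = -133.37
Trade balance (goods + services) = -754.10 + (-133.37) = -887.47
Net primary income = 840.28 - 489.23 = 351.05
Net secondary income = 276.94 - 46.02 = 230.92
Current account = -887.47 + 351.05 + 230.92 = -305.50

-305.50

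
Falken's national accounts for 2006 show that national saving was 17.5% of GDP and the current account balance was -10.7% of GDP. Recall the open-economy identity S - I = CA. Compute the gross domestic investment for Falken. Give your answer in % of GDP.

28.2

S - I = CA (net lending to the rest of the world).
I = S - CA = 17.5 - (-10.7) = 28.2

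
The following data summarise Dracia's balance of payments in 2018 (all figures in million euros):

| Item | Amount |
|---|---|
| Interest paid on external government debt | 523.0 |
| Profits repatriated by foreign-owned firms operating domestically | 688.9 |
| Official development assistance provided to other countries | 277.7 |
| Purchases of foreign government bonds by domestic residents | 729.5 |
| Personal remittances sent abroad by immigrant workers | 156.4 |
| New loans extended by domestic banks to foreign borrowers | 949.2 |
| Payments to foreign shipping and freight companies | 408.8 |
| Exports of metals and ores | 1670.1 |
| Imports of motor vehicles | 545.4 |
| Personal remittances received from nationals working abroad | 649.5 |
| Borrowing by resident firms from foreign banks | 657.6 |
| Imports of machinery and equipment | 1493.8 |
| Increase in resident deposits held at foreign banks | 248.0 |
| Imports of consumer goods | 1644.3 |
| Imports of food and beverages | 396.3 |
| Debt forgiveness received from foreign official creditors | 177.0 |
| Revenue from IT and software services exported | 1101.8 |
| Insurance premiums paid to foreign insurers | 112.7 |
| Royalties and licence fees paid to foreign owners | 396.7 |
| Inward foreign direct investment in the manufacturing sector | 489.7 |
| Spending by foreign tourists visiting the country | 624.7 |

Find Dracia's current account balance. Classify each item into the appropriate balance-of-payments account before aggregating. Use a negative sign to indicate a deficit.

-2597.9

Goods: -545.4 - 1644.3 + 1670.1 - 396.3 - 1493.8 = -2409.7
Services: -112.7 + 624.7 + 1101.8 - 396.7 - 408.8 = 808.3
Primary income: -523.0 - 688.9 = -1211.9
Secondary income: 649.5 - 156.4 - 277.7 = 215.4
Current account = (-2409.7) + 808.3 + (-1211.9) + 215.4 = -2597.9
(Excluded from the current account — financial account: purchases of foreign government bonds by domestic residents 729.5, new loans extended by domestic banks to foreign borrowers 949.2, borrowing by resident firms from foreign banks 657.6, increase in resident deposits held at foreign banks 248.0, inward foreign direct investment in the manufacturing sector 489.7; capital account: debt forgiveness received from foreign official creditors 177.0.)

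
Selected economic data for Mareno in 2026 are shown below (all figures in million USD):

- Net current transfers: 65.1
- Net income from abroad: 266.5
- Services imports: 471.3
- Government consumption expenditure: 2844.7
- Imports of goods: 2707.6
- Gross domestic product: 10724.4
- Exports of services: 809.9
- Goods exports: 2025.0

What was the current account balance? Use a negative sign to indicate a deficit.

-12.4

Goods balance = 2025.0 - 2707.6 = -682.6
Services balance = 809.9 - 471.3 = 338.6
Trade balance (goods + services) = -682.6 + 338.6 = -344.0
Net primary income = 266.5
Net secondary income = 65.1
Current account = -344.0 + 266.5 + 65.1 = -12.4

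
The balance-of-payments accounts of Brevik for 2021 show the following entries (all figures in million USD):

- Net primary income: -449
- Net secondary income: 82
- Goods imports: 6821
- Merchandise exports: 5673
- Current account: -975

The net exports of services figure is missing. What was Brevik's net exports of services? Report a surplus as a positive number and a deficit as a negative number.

540

Current account = goods balance + services balance + net primary income + net secondary income
Sum of the known components = -1515
Net exports of services = CA - (known components) = -975 - (-1515) = 540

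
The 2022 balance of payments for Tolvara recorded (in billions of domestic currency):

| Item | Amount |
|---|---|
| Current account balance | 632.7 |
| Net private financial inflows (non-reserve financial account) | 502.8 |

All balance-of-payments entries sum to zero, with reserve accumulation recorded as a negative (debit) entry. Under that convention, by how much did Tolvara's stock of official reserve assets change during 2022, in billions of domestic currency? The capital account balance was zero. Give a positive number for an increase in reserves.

1135.5

Official reserve transactions balance = -(632.7 + 502.8) = -1135.5
An accumulation of reserves is recorded as a debit (negative entry), so the change in the stock of reserves is the negative of that balance.
Change in official reserves = -(-1135.5) = 1135.5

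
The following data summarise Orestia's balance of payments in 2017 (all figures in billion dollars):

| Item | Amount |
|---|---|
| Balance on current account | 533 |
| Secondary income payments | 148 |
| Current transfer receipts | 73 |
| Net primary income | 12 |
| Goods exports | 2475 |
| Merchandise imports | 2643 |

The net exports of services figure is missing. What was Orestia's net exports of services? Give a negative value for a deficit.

Current account = goods balance + services balance + net primary income + net secondary income
Sum of the known components = -231
Net exports of services = CA - (known components) = 533 - (-231) = 764

764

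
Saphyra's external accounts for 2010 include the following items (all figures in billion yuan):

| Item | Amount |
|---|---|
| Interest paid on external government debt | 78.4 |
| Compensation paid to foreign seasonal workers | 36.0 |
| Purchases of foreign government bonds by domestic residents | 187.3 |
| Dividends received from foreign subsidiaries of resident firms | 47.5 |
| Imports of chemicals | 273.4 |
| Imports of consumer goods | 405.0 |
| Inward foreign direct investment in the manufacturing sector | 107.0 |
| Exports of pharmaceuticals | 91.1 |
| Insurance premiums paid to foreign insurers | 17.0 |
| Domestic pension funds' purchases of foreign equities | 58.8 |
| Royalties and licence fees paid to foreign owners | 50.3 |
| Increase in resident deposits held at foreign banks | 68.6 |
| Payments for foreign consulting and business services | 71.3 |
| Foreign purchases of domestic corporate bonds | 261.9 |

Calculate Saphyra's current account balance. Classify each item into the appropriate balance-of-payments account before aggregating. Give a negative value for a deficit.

Goods: -273.4 + 91.1 - 405.0 = -587.3
Services: -50.3 - 71.3 - 17.0 = -138.6
Primary income: -36.0 + 47.5 - 78.4 = -66.9
Current account = (-587.3) + (-138.6) + (-66.9) = -792.8
(Excluded from the current account — financial account: purchases of foreign government bonds by domestic residents 187.3, inward foreign direct investment in the manufacturing sector 107.0, domestic pension funds' purchases of foreign equities 58.8, increase in resident deposits held at foreign banks 68.6, foreign purchases of domestic corporate bonds 261.9.)

-792.8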